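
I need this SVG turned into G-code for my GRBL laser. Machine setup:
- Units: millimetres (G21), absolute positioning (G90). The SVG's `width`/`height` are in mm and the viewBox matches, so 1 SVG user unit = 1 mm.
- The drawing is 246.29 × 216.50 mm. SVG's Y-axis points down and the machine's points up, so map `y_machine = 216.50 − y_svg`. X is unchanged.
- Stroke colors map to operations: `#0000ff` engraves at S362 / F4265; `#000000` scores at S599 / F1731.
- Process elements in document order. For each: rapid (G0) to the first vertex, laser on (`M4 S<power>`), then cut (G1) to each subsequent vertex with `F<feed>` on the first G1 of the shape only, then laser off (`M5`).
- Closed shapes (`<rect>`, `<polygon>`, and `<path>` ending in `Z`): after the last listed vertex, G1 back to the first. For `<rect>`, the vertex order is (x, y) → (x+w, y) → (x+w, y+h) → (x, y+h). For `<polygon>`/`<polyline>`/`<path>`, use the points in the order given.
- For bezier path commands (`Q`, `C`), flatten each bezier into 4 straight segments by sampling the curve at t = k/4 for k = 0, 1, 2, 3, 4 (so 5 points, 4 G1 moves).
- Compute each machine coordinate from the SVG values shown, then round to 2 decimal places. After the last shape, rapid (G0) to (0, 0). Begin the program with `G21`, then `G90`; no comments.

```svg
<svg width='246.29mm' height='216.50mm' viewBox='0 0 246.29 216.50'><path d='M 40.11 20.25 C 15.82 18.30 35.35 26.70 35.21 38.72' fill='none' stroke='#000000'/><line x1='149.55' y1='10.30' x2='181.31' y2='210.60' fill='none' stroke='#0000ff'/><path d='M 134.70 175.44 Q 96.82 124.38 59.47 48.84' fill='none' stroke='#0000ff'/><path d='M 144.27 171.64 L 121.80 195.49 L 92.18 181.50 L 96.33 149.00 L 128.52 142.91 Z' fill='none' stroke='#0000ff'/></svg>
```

Since the viewBox matches the mm dimensions, user units are millimetres directly. The only transform is the Y-flip y_m = 216.50 − y_svg.

Shape 1 is a cubic bezier drawn with `<path>`. Its stroke #000000 means score at S599, F1731. After flipping Y the toolpath is (40.11,196.25) → (29.12,195.88) → (28.60,192.25) → (32.62,186.01) → (35.21,177.78).

Shape 2 is a line segment drawn with `<line>`. Its stroke #0000ff means engrave at S362, F4265. After flipping Y the toolpath is (149.55,206.20) → (181.31,5.90).

Shape 3 is a quadratic bezier drawn with `<path>`. Its stroke #0000ff means engrave at S362, F4265. After flipping Y the toolpath is (134.70,41.06) → (115.79,68.12) → (96.95,98.24) → (78.18,131.42) → (59.47,167.66).

Shape 4 is a regular polygon drawn with `<path>`. Its stroke #0000ff means engrave at S362, F4265. After flipping Y the toolpath is (144.27,44.86) → (121.80,21.01) → (92.18,35.00) → (96.33,67.50) → (128.52,73.59) → (144.27,44.86), returning to the start.

G21
G90
G0 X40.11 Y196.25
M4 S599
G1 X29.12 Y195.88 F1731
G1 X28.60 Y192.25
G1 X32.62 Y186.01
G1 X35.21 Y177.78
M5
G0 X149.55 Y206.20
M4 S362
G1 X181.31 Y5.90 F4265
M5
G0 X134.70 Y41.06
M4 S362
G1 X115.79 Y68.12 F4265
G1 X96.95 Y98.24
G1 X78.18 Y131.42
G1 X59.47 Y167.66
M5
G0 X144.27 Y44.86
M4 S362
G1 X121.80 Y21.01 F4265
G1 X92.18 Y35.00
G1 X96.33 Y67.50
G1 X128.52 Y73.59
G1 X144.27 Y44.86
M5
G0 X0.00 Y0.00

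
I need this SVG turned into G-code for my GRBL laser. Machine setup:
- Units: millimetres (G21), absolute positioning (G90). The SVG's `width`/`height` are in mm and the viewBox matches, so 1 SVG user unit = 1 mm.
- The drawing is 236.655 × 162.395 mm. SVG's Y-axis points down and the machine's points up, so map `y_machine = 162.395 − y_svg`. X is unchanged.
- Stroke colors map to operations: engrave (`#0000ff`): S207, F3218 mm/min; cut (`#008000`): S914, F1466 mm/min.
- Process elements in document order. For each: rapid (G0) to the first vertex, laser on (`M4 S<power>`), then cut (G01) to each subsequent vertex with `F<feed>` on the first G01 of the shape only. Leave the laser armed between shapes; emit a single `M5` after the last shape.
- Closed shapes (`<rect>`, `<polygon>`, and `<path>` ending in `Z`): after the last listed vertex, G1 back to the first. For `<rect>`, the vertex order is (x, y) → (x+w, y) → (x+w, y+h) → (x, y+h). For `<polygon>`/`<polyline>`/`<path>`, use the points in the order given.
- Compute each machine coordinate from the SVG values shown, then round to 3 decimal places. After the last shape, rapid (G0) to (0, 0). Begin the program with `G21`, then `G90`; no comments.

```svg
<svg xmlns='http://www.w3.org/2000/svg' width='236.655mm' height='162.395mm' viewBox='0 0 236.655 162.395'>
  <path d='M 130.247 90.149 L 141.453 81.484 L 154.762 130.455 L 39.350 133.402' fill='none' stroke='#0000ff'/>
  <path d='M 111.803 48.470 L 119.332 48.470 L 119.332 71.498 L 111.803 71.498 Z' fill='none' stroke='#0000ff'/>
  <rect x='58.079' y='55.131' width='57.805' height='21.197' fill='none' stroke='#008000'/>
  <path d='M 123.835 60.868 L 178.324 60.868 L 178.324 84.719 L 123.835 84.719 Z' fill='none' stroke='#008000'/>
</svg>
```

G21
G90
G0 X130.247 Y72.246
M4 S207
G01 X141.453 Y80.911 F3218
G01 X154.762 Y31.940
G01 X39.350 Y28.993
G0 X111.803 Y113.925
M4 S207
G01 X119.332 Y113.925 F3218
G01 X119.332 Y90.897
G01 X111.803 Y90.897
G01 X111.803 Y113.925
G0 X58.079 Y107.264
M4 S914
G01 X115.884 Y107.264 F1466
G01 X115.884 Y86.067
G01 X58.079 Y86.067
G01 X58.079 Y107.264
G0 X123.835 Y101.527
M4 S914
G01 X178.324 Y101.527 F1466
G01 X178.324 Y77.676
G01 X123.835 Y77.676
G01 X123.835 Y101.527
M5
G0 X0.000 Y0.000

viewBox `0 0 236.655 162.395` with mm width/height → 1 unit = 1 mm. Flip: y_m = 162.395 − y_svg.

**Shape 1** — `<path>` open polyline, stroke `#0000ff` → engrave (S207, F3218). Machine vertices: (130.247,72.246) → (141.453,80.911) → (154.762,31.940) → (39.350,28.993). Open path.

**Shape 2** — `<path>` rectangle, stroke `#0000ff` → engrave (S207, F3218). Machine vertices: (111.803,113.925) → (119.332,113.925) → (119.332,90.897) → (111.803,90.897) → (111.803,113.925). Closed: final G1 returns to the first vertex.

**Shape 3** — `<rect>` rectangle, stroke `#008000` → cut (S914, F1466). Machine vertices: (58.079,107.264) → (115.884,107.264) → (115.884,86.067) → (58.079,86.067) → (58.079,107.264). Closed: final G1 returns to the first vertex.

**Shape 4** — `<path>` rectangle, stroke `#008000` → cut (S914, F1466). Machine vertices: (123.835,101.527) → (178.324,101.527) → (178.324,77.676) → (123.835,77.676) → (123.835,101.527). Closed: final G1 returns to the first vertex.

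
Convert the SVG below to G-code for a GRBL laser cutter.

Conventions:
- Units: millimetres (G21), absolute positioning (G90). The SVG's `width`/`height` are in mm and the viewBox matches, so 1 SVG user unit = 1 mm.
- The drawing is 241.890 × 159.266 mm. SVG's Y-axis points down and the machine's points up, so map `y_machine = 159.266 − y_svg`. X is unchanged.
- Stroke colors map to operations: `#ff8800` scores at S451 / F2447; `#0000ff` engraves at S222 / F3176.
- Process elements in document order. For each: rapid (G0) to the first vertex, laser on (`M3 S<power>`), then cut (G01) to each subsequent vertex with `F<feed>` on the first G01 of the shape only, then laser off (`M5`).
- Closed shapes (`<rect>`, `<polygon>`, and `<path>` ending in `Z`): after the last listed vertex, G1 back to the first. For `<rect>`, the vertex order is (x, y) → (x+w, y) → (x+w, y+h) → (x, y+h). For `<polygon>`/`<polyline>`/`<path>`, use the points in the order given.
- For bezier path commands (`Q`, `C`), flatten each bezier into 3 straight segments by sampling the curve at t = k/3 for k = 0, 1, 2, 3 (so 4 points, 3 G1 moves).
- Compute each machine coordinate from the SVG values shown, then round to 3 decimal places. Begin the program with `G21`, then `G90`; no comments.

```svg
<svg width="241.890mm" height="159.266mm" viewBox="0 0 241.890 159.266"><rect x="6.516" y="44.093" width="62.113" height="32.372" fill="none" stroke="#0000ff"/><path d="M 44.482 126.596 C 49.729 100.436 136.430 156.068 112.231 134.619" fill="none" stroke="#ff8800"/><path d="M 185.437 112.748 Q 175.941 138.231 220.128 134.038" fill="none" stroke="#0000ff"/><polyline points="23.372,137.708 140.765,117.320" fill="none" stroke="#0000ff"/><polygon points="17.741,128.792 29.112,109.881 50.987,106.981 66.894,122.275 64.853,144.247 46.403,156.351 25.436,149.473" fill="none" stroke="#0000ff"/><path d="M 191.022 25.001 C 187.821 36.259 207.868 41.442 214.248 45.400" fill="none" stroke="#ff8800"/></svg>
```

1 u = 1 mm; y_m = 159.266 − y.

[1] `<rect>` rectangle, #0000ff→engrave S222 F3176: (6.516,115.173) → (68.629,115.173) → (68.629,82.801) → (6.516,82.801) → (6.516,115.173) (closed)

[2] `<path>` cubic bezier, #ff8800→score S451 F2447: (44.482,32.670) → (69.756,37.450) → (106.588,23.007) → (112.231,24.647)

[3] `<path>` quadratic bezier, #0000ff→engrave S222 F3176: (185.437,46.518) → (185.071,32.827) → (196.635,25.730) → (220.128,25.228)

[4] `<polyline>` line segment, #0000ff→engrave S222 F3176: (23.372,21.558) → (140.765,41.946)

[5] `<polygon>` regular polygon, #0000ff→engrave S222 F3176: (17.741,30.474) → (29.112,49.385) → (50.987,52.285) → (66.894,36.991) → (64.853,15.019) → (46.403,2.915) → (25.436,9.793) → (17.741,30.474) (closed)

[6] `<path>` cubic bezier, #ff8800→score S451 F2447: (191.022,134.265) → (194.203,124.852) → (204.680,118.412) → (214.248,113.866)

G21
G90
G0 X6.516 Y115.173
M3 S222
G01 X68.629 Y115.173 F3176
G01 X68.629 Y82.801
G01 X6.516 Y82.801
G01 X6.516 Y115.173
M5
G0 X44.482 Y32.670
M3 S451
G01 X69.756 Y37.450 F2447
G01 X106.588 Y23.007
G01 X112.231 Y24.647
M5
G0 X185.437 Y46.518
M3 S222
G01 X185.071 Y32.827 F3176
G01 X196.635 Y25.730
G01 X220.128 Y25.228
M5
G0 X23.372 Y21.558
M3 S222
G01 X140.765 Y41.946 F3176
M5
G0 X17.741 Y30.474
M3 S222
G01 X29.112 Y49.385 F3176
G01 X50.987 Y52.285
G01 X66.894 Y36.991
G01 X64.853 Y15.019
G01 X46.403 Y2.915
G01 X25.436 Y9.793
G01 X17.741 Y30.474
M5
G0 X191.022 Y134.265
M3 S451
G01 X194.203 Y124.852 F2447
G01 X204.680 Y118.412
G01 X214.248 Y113.866
M5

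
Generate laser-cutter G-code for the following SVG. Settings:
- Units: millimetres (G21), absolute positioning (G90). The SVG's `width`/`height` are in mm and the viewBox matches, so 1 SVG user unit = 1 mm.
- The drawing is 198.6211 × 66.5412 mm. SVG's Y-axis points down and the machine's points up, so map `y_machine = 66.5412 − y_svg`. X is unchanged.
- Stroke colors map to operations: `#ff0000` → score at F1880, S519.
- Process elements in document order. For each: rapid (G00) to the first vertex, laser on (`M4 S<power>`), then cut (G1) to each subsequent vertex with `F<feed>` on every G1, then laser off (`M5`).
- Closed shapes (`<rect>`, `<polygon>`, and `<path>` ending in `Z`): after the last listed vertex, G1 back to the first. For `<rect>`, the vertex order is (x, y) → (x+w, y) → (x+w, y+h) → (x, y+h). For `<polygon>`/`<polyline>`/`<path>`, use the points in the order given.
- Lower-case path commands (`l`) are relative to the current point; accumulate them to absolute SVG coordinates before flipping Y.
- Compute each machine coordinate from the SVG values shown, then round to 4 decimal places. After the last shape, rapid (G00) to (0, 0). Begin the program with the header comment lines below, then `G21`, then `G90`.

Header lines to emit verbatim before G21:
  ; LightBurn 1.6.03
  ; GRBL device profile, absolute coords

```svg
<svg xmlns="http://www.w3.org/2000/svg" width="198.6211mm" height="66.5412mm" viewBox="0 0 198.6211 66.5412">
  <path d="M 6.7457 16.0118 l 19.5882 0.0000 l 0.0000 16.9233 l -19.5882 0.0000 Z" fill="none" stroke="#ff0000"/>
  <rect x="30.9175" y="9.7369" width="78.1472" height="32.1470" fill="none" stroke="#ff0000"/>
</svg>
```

; LightBurn 1.6.03
; GRBL device profile, absolute coords
G21
G90
G00 X6.7457 Y50.5294
M4 S519
G1 X26.3339 Y50.5294 F1880
G1 X26.3339 Y33.6061 F1880
G1 X6.7457 Y33.6061 F1880
G1 X6.7457 Y50.5294 F1880
M5
G00 X30.9175 Y56.8043
M4 S519
G1 X109.0647 Y56.8043 F1880
G1 X109.0647 Y24.6573 F1880
G1 X30.9175 Y24.6573 F1880
G1 X30.9175 Y56.8043 F1880
M5
G00 X0.0000 Y0.0000

viewBox `0 0 198.6211 66.5412` with mm width/height → 1 unit = 1 mm. Flip: y_m = 66.5412 − y_svg.

**Shape 1** — `<path>` rectangle, stroke `#ff0000` → score (S519, F1880). Machine vertices: (6.7457,50.5294) → (26.3339,50.5294) → (26.3339,33.6061) → (6.7457,33.6061) → (6.7457,50.5294). Closed: final G1 returns to the first vertex.

**Shape 2** — `<rect>` rectangle, stroke `#ff0000` → score (S519, F1880). Machine vertices: (30.9175,56.8043) → (109.0647,56.8043) → (109.0647,24.6573) → (30.9175,24.6573) → (30.9175,56.8043). Closed: final G1 returns to the first vertex.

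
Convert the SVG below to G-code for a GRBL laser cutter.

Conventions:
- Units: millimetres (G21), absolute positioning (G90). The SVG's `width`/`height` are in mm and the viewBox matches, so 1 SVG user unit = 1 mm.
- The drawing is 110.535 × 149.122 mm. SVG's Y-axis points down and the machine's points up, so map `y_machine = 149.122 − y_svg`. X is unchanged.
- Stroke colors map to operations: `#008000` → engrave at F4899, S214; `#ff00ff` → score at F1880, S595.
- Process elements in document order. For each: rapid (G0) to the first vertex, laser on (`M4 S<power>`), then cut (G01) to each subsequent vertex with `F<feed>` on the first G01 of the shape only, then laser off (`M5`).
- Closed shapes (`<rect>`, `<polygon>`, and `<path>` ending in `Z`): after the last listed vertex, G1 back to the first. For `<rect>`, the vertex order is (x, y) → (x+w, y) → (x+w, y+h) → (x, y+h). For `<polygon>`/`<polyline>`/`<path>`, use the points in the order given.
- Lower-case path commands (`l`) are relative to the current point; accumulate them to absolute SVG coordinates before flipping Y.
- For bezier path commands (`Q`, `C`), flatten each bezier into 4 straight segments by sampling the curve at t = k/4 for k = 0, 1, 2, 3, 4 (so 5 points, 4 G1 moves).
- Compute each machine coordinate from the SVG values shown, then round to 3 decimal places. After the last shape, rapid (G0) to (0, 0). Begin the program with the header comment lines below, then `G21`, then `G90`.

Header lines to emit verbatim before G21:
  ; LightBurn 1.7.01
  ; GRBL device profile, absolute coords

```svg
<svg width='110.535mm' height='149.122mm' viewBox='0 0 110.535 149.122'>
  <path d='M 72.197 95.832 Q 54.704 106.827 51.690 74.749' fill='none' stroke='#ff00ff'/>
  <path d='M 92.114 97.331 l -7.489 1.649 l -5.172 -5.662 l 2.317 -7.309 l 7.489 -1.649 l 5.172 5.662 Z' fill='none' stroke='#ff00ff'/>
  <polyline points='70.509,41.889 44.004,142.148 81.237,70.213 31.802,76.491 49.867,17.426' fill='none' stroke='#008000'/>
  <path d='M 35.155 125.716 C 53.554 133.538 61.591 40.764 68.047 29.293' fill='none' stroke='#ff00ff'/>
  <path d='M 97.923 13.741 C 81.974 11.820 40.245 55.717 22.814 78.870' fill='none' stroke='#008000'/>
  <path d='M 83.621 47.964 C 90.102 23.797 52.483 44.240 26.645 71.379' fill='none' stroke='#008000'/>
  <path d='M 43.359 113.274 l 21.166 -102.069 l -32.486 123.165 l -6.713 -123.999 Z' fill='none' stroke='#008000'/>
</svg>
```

; LightBurn 1.7.01
; GRBL device profile, absolute coords
G21
G90
G0 X72.197 Y53.290
M4 S595
G01 X64.355 Y50.485 F1880
G01 X58.324 Y53.063
G01 X54.102 Y61.026
G01 X51.690 Y74.373
M5
G0 X92.114 Y51.791
M4 S595
G01 X84.625 Y50.142 F1880
G01 X79.453 Y55.804
G01 X81.770 Y63.113
G01 X89.259 Y64.762
G01 X94.431 Y59.100
G01 X92.114 Y51.791
M5
G0 X70.509 Y107.233
M4 S214
G01 X44.004 Y6.974 F4899
G01 X81.237 Y78.909
G01 X31.802 Y72.631
G01 X49.867 Y131.696
M5
G0 X35.155 Y23.406
M4 S595
G01 X47.149 Y33.559 F1880
G01 X56.080 Y64.383
G01 X62.771 Y98.824
G01 X68.047 Y119.829
M5
G0 X97.923 Y135.381
M4 S214
G01 X81.910 Y129.271 F4899
G01 X60.924 Y112.219
G01 X39.661 Y90.466
G01 X22.814 Y70.252
M5
G0 X83.621 Y101.158
M4 S214
G01 X81.086 Y111.511 F4899
G01 X67.253 Y108.690
G01 X47.359 Y96.249
G01 X26.645 Y77.743
M5
G0 X43.359 Y35.848
M4 S214
G01 X64.525 Y137.917 F4899
G01 X32.039 Y14.752
G01 X25.326 Y138.751
G01 X43.359 Y35.848
M5
G0 X0.000 Y0.000

1 u = 1 mm; y_m = 149.122 − y.

[1] `<path>` quadratic bezier, #ff00ff→score S595 F1880: (72.197,53.290) → (64.355,50.485) → (58.324,53.063) → (54.102,61.026) → (51.690,74.373)

[2] `<path>` regular polygon, #ff00ff→score S595 F1880: (92.114,51.791) → (84.625,50.142) → (79.453,55.804) → (81.770,63.113) → (89.259,64.762) → (94.431,59.100) → (92.114,51.791) (closed)

[3] `<polyline>` open polyline, #008000→engrave S214 F4899: (70.509,107.233) → (44.004,6.974) → (81.237,78.909) → (31.802,72.631) → (49.867,131.696)

[4] `<path>` cubic bezier, #ff00ff→score S595 F1880: (35.155,23.406) → (47.149,33.559) → (56.080,64.383) → (62.771,98.824) → (68.047,119.829)

[5] `<path>` cubic bezier, #008000→engrave S214 F4899: (97.923,135.381) → (81.910,129.271) → (60.924,112.219) → (39.661,90.466) → (22.814,70.252)

[6] `<path>` cubic bezier, #008000→engrave S214 F4899: (83.621,101.158) → (81.086,111.511) → (67.253,108.690) → (47.359,96.249) → (26.645,77.743)

[7] `<path>` closed polygon, #008000→engrave S214 F4899: (43.359,35.848) → (64.525,137.917) → (32.039,14.752) → (25.326,138.751) → (43.359,35.848) (closed)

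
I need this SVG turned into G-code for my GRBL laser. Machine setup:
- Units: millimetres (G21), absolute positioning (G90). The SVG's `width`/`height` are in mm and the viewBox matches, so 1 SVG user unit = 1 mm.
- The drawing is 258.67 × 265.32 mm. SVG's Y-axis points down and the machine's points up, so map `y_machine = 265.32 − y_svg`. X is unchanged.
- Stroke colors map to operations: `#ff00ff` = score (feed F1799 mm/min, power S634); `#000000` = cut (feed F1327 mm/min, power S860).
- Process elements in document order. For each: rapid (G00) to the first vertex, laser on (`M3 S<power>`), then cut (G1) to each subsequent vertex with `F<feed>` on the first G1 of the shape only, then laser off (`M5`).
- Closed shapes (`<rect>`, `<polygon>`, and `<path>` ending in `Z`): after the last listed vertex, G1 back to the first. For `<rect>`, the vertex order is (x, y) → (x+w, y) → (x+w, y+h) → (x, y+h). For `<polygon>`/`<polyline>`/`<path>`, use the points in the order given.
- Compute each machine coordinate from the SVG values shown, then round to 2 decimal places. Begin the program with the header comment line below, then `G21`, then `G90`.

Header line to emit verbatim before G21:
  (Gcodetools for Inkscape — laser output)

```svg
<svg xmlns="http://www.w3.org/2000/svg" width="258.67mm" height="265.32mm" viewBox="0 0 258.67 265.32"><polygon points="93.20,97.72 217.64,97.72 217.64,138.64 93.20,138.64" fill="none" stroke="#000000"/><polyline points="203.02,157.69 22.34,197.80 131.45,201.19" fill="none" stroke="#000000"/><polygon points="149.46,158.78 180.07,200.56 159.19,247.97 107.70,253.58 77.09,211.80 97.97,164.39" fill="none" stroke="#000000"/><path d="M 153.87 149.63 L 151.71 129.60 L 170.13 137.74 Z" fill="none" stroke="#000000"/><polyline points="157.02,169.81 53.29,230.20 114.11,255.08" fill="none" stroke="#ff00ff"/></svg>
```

(Gcodetools for Inkscape — laser output)
G21
G90
G00 X93.20 Y167.60
M3 S860
G1 X217.64 Y167.60 F1327
G1 X217.64 Y126.68
G1 X93.20 Y126.68
G1 X93.20 Y167.60
M5
G00 X203.02 Y107.63
M3 S860
G1 X22.34 Y67.52 F1327
G1 X131.45 Y64.13
M5
G00 X149.46 Y106.54
M3 S860
G1 X180.07 Y64.76 F1327
G1 X159.19 Y17.35
G1 X107.70 Y11.74
G1 X77.09 Y53.52
G1 X97.97 Y100.93
G1 X149.46 Y106.54
M5
G00 X153.87 Y115.69
M3 S860
G1 X151.71 Y135.72 F1327
G1 X170.13 Y127.58
G1 X153.87 Y115.69
M5
G00 X157.02 Y95.51
M3 S634
G1 X53.29 Y35.12 F1799
G1 X114.11 Y10.24
M5

1 u = 1 mm; y_m = 265.32 − y.

[1] `<polygon>` rectangle, #000000→cut S860 F1327: (93.20,167.60) → (217.64,167.60) → (217.64,126.68) → (93.20,126.68) → (93.20,167.60) (closed)

[2] `<polyline>` open polyline, #000000→cut S860 F1327: (203.02,107.63) → (22.34,67.52) → (131.45,64.13)

[3] `<polygon>` regular polygon, #000000→cut S860 F1327: (149.46,106.54) → (180.07,64.76) → (159.19,17.35) → (107.70,11.74) → (77.09,53.52) → (97.97,100.93) → (149.46,106.54) (closed)

[4] `<path>` regular polygon, #000000→cut S860 F1327: (153.87,115.69) → (151.71,135.72) → (170.13,127.58) → (153.87,115.69) (closed)

[5] `<polyline>` open polyline, #ff00ff→score S634 F1799: (157.02,95.51) → (53.29,35.12) → (114.11,10.24)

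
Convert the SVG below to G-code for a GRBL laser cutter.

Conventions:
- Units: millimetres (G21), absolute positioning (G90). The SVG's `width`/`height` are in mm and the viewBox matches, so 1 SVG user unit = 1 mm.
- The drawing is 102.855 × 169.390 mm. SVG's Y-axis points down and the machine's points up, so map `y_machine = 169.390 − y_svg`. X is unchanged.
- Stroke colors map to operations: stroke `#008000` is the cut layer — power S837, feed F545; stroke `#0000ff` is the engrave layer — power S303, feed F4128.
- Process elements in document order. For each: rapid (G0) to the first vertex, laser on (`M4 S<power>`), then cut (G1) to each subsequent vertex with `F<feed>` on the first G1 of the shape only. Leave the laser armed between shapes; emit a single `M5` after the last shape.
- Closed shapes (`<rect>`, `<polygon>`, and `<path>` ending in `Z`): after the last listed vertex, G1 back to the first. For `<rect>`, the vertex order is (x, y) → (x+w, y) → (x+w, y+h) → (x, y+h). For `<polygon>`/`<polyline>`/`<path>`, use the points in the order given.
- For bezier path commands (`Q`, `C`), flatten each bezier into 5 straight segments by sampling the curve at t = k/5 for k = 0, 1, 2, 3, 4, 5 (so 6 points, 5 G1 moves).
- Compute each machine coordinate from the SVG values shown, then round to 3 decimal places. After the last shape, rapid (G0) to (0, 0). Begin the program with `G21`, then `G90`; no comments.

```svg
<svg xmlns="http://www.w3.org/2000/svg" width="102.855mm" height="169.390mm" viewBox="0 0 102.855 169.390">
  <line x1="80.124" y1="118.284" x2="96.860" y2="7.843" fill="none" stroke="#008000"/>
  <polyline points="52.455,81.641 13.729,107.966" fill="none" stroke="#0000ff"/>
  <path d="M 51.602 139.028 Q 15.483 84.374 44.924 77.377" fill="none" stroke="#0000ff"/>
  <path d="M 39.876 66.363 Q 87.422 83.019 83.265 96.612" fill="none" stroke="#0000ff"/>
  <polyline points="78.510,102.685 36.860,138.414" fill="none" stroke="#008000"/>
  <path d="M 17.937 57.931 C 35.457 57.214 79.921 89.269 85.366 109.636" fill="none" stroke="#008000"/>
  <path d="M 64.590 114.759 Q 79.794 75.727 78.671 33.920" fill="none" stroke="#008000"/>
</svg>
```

viewBox `0 0 102.855 169.390` with mm width/height → 1 unit = 1 mm. Flip: y_m = 169.390 − y_svg.

**Shape 1** — `<line>` line segment, stroke `#008000` → cut (S837, F545). Machine vertices: (80.124,51.106) → (96.860,161.547). Open path.

**Shape 2** — `<polyline>` line segment, stroke `#0000ff` → engrave (S303, F4128). Machine vertices: (52.455,87.749) → (13.729,61.424). Open path.

**Shape 3** — `<path>` quadratic bezier, stroke `#0000ff` → engrave (S303, F4128). Control points (SVG): P0=(51.602,139.028), P1=(15.483,84.374), P2=(44.924,77.377); sampled at t=k/5. Machine vertices: (51.602,30.362) → (39.777,50.317) → (33.196,66.460) → (31.861,78.790) → (35.770,87.308) → (44.924,92.013). Open path.

**Shape 4** — `<path>` quadratic bezier, stroke `#0000ff` → engrave (S303, F4128). Control points (SVG): P0=(39.876,66.363), P1=(87.422,83.019), P2=(83.265,96.612); sampled at t=k/5. Machine vertices: (39.876,103.027) → (56.826,96.487) → (69.640,90.192) → (78.318,84.142) → (82.860,78.338) → (83.265,72.778). Open path.

**Shape 5** — `<polyline>` line segment, stroke `#008000` → cut (S837, F545). Machine vertices: (78.510,66.705) → (36.860,30.976). Open path.

**Shape 6** — `<path>` cubic bezier, stroke `#008000` → cut (S837, F545). Control points (SVG): P0=(17.937,57.931), P1=(35.457,57.214), P2=(79.921,89.269), P3=(85.366,109.636); sampled at t=k/5. Machine vertices: (17.937,111.459) → (31.155,108.312) → (47.672,99.434) → (64.325,86.959) → (77.944,73.021) → (85.366,59.754). Open path.

**Shape 7** — `<path>` quadratic bezier, stroke `#008000` → cut (S837, F545). Control points (SVG): P0=(64.590,114.759), P1=(79.794,75.727), P2=(78.671,33.920); sampled at t=k/5. Machine vertices: (64.590,54.631) → (70.019,70.355) → (74.141,86.301) → (76.957,102.468) → (78.467,118.858) → (78.671,135.470). Open path.

G21
G90
G0 X80.124 Y51.106
M4 S837
G1 X96.860 Y161.547 F545
G0 X52.455 Y87.749
M4 S303
G1 X13.729 Y61.424 F4128
G0 X51.602 Y30.362
M4 S303
G1 X39.777 Y50.317 F4128
G1 X33.196 Y66.460
G1 X31.861 Y78.790
G1 X35.770 Y87.308
G1 X44.924 Y92.013
G0 X39.876 Y103.027
M4 S303
G1 X56.826 Y96.487 F4128
G1 X69.640 Y90.192
G1 X78.318 Y84.142
G1 X82.860 Y78.338
G1 X83.265 Y72.778
G0 X78.510 Y66.705
M4 S837
G1 X36.860 Y30.976 F545
G0 X17.937 Y111.459
M4 S837
G1 X31.155 Y108.312 F545
G1 X47.672 Y99.434
G1 X64.325 Y86.959
G1 X77.944 Y73.021
G1 X85.366 Y59.754
G0 X64.590 Y54.631
M4 S837
G1 X70.019 Y70.355 F545
G1 X74.141 Y86.301
G1 X76.957 Y102.468
G1 X78.467 Y118.858
G1 X78.671 Y135.470
M5
G0 X0.000 Y0.000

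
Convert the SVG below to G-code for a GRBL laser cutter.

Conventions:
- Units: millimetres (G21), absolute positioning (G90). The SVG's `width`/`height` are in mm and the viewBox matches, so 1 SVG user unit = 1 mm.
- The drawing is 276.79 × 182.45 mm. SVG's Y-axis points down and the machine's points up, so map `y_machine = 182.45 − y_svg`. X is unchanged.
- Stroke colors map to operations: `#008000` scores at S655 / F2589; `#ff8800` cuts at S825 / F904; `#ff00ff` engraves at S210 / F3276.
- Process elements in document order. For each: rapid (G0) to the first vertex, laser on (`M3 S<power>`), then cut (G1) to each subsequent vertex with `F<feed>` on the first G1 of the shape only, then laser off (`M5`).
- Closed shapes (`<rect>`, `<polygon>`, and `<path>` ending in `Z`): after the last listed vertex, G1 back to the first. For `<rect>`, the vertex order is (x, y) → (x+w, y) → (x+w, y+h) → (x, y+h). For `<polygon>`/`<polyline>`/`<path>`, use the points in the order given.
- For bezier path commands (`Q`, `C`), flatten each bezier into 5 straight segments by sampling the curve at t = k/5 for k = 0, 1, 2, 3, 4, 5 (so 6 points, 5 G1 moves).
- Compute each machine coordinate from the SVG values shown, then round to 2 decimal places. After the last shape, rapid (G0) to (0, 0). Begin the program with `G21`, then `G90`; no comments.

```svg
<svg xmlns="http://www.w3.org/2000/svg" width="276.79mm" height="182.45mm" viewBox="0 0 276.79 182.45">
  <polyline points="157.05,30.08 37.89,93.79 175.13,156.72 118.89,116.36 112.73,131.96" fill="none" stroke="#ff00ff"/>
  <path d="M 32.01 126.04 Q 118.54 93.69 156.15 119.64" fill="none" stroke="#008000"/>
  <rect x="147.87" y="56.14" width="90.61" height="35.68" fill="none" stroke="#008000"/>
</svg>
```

G21
G90
G0 X157.05 Y152.37
M3 S210
G1 X37.89 Y88.66 F3276
G1 X175.13 Y25.73
G1 X118.89 Y66.09
G1 X112.73 Y50.49
M5
G0 X32.01 Y56.41
M3 S655
G1 X64.67 Y67.02 F2589
G1 X93.41 Y72.96
G1 X118.23 Y74.24
G1 X139.15 Y70.86
G1 X156.15 Y62.81
M5
G0 X147.87 Y126.31
M3 S655
G1 X238.48 Y126.31 F2589
G1 X238.48 Y90.63
G1 X147.87 Y90.63
G1 X147.87 Y126.31
M5
G0 X0.00 Y0.00

1 u = 1 mm; y_m = 182.45 − y.

[1] `<polyline>` open polyline, #ff00ff→engrave S210 F3276: (157.05,152.37) → (37.89,88.66) → (175.13,25.73) → (118.89,66.09) → (112.73,50.49)

[2] `<path>` quadratic bezier, #008000→score S655 F2589: (32.01,56.41) → (64.67,67.02) → (93.41,72.96) → (118.23,74.24) → (139.15,70.86) → (156.15,62.81)

[3] `<rect>` rectangle, #008000→score S655 F2589: (147.87,126.31) → (238.48,126.31) → (238.48,90.63) → (147.87,90.63) → (147.87,126.31) (closed)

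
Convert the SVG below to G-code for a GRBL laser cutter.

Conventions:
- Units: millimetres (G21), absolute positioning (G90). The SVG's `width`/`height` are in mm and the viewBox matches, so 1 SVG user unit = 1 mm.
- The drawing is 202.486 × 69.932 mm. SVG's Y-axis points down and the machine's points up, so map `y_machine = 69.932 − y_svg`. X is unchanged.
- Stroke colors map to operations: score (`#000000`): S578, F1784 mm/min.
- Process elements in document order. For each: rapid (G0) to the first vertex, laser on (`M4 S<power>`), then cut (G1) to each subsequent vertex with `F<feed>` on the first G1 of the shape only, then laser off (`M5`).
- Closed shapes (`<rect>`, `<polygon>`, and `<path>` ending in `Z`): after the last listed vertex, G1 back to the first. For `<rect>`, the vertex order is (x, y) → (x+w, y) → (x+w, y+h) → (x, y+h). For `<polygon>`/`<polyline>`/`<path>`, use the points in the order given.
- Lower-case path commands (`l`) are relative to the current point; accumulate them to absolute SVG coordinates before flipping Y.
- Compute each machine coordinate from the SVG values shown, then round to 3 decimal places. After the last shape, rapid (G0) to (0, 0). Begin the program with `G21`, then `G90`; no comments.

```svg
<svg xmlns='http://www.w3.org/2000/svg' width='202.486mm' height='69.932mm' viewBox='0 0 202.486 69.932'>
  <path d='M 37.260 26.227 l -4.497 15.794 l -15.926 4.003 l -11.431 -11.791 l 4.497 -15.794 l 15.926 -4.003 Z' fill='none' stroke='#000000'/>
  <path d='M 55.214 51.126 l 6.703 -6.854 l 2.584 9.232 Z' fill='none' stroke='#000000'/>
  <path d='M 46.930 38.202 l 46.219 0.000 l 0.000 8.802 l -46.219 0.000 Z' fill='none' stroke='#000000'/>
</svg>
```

viewBox `0 0 202.486 69.932` with mm width/height → 1 unit = 1 mm. Flip: y_m = 69.932 − y_svg.

**Shape 1** — `<path>` regular polygon, stroke `#000000` → score (S578, F1784). Machine vertices: (37.260,43.705) → (32.763,27.911) → (16.837,23.908) → (5.406,35.699) → (9.903,51.493) → (25.829,55.496) → (37.260,43.705). Closed: final G1 returns to the first vertex.

**Shape 2** — `<path>` regular polygon, stroke `#000000` → score (S578, F1784). Machine vertices: (55.214,18.806) → (61.917,25.660) → (64.501,16.428) → (55.214,18.806). Closed: final G1 returns to the first vertex.

**Shape 3** — `<path>` rectangle, stroke `#000000` → score (S578, F1784). Machine vertices: (46.930,31.730) → (93.149,31.730) → (93.149,22.928) → (46.930,22.928) → (46.930,31.730). Closed: final G1 returns to the first vertex.

G21
G90
G0 X37.260 Y43.705
M4 S578
G1 X32.763 Y27.911 F1784
G1 X16.837 Y23.908
G1 X5.406 Y35.699
G1 X9.903 Y51.493
G1 X25.829 Y55.496
G1 X37.260 Y43.705
M5
G0 X55.214 Y18.806
M4 S578
G1 X61.917 Y25.660 F1784
G1 X64.501 Y16.428
G1 X55.214 Y18.806
M5
G0 X46.930 Y31.730
M4 S578
G1 X93.149 Y31.730 F1784
G1 X93.149 Y22.928
G1 X46.930 Y22.928
G1 X46.930 Y31.730
M5
G0 X0.000 Y0.000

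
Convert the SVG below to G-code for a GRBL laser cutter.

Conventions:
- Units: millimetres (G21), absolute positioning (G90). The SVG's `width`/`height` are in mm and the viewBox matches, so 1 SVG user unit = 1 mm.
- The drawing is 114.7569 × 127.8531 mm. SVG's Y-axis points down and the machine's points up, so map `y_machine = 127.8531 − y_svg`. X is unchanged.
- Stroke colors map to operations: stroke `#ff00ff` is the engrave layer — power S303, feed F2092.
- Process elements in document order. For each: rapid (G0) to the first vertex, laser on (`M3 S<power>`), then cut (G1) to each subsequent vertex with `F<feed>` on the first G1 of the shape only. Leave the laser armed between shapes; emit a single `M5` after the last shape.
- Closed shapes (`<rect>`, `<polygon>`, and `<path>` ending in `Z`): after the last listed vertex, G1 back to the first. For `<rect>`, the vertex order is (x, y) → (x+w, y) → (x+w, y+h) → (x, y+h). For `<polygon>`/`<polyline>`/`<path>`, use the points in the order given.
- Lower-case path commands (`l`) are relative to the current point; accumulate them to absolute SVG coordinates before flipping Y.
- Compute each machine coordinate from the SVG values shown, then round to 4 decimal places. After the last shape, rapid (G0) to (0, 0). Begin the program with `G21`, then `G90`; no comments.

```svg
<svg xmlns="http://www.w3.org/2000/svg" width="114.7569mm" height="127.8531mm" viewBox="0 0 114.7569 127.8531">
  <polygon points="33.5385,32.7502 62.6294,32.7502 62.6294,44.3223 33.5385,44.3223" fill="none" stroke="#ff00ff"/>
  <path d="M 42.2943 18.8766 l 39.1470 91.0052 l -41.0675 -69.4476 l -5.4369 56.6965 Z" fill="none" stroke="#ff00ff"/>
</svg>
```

G21
G90
G0 X33.5385 Y95.1029
M3 S303
G1 X62.6294 Y95.1029 F2092
G1 X62.6294 Y83.5308
G1 X33.5385 Y83.5308
G1 X33.5385 Y95.1029
G0 X42.2943 Y108.9765
M3 S303
G1 X81.4413 Y17.9713 F2092
G1 X40.3738 Y87.4189
G1 X34.9369 Y30.7224
G1 X42.2943 Y108.9765
M5
G0 X0.0000 Y0.0000

1 u = 1 mm; y_m = 127.8531 − y.

[1] `<polygon>` rectangle, #ff00ff→engrave S303 F2092: (33.5385,95.1029) → (62.6294,95.1029) → (62.6294,83.5308) → (33.5385,83.5308) → (33.5385,95.1029) (closed)

[2] `<path>` closed polygon, #ff00ff→engrave S303 F2092: (42.2943,108.9765) → (81.4413,17.9713) → (40.3738,87.4189) → (34.9369,30.7224) → (42.2943,108.9765) (closed)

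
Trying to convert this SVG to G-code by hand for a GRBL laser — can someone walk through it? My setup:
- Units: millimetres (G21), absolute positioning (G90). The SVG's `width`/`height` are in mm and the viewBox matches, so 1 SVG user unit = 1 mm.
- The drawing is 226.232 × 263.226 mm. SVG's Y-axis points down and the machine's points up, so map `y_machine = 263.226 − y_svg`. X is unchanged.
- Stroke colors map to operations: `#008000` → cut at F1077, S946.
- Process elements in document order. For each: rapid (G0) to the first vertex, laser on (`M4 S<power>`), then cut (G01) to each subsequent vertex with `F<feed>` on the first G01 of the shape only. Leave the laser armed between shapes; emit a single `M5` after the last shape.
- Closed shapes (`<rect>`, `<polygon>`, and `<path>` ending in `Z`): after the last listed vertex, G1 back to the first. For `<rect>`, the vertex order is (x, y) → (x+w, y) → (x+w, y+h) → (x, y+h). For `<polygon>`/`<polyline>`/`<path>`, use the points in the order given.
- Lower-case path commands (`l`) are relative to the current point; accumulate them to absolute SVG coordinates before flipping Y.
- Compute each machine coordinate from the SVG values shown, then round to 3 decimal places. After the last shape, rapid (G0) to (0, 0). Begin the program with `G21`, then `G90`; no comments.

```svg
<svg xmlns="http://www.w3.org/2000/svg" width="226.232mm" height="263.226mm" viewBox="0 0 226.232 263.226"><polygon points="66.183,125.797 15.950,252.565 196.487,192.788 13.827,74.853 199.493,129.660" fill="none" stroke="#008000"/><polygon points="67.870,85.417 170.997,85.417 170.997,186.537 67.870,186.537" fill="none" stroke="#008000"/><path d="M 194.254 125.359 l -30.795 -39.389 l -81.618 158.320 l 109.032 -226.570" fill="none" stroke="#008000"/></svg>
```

G21
G90
G0 X66.183 Y137.429
M4 S946
G01 X15.950 Y10.661 F1077
G01 X196.487 Y70.438
G01 X13.827 Y188.373
G01 X199.493 Y133.566
G01 X66.183 Y137.429
G0 X67.870 Y177.809
M4 S946
G01 X170.997 Y177.809 F1077
G01 X170.997 Y76.689
G01 X67.870 Y76.689
G01 X67.870 Y177.809
G0 X194.254 Y137.867
M4 S946
G01 X163.459 Y177.256 F1077
G01 X81.841 Y18.936
G01 X190.873 Y245.506
M5
G0 X0.000 Y0.000

viewBox `0 0 226.232 263.226` with mm width/height → 1 unit = 1 mm. Flip: y_m = 263.226 − y_svg.

**Shape 1** — `<polygon>` closed polygon, stroke `#008000` → cut (S946, F1077). Machine vertices: (66.183,137.429) → (15.950,10.661) → (196.487,70.438) → (13.827,188.373) → (199.493,133.566) → (66.183,137.429). Closed: final G1 returns to the first vertex.

**Shape 2** — `<polygon>` rectangle, stroke `#008000` → cut (S946, F1077). Machine vertices: (67.870,177.809) → (170.997,177.809) → (170.997,76.689) → (67.870,76.689) → (67.870,177.809). Closed: final G1 returns to the first vertex.

**Shape 3** — `<path>` open polyline, stroke `#008000` → cut (S946, F1077). Machine vertices: (194.254,137.867) → (163.459,177.256) → (81.841,18.936) → (190.873,245.506). Open path.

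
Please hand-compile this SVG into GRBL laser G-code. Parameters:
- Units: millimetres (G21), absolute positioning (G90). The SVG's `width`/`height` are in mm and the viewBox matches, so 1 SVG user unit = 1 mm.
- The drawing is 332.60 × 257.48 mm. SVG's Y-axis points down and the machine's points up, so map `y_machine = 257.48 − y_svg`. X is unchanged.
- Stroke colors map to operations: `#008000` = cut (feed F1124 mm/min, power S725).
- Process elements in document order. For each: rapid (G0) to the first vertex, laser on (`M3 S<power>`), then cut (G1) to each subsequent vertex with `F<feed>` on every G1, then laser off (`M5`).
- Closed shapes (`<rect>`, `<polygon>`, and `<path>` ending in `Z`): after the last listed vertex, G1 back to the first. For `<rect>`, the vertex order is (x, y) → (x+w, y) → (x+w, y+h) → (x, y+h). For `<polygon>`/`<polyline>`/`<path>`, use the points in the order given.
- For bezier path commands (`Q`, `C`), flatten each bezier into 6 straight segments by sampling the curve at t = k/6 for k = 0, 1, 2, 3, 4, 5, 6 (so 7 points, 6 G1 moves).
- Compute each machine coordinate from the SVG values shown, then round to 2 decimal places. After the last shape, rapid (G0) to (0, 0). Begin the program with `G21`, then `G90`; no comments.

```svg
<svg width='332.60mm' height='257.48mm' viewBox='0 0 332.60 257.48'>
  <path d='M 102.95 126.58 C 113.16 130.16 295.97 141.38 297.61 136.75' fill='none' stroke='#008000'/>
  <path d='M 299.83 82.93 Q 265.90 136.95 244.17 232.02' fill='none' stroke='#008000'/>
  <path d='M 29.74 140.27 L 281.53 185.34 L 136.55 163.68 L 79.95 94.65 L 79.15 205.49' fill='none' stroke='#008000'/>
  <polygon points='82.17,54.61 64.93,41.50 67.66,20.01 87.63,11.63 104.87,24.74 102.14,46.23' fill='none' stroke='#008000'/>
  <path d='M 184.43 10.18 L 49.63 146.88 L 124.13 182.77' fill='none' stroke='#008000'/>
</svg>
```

G21
G90
G0 X102.95 Y130.90
M3 S725
G1 X120.80 Y128.58 F1124
G1 X157.59 Y125.64 F1124
G1 X203.49 Y122.74 F1124
G1 X248.68 Y120.51 F1124
G1 X283.33 Y119.63 F1124
G1 X297.61 Y120.73 F1124
M5
G0 X299.83 Y174.55
M3 S725
G1 X288.86 Y155.40 F1124
G1 X278.57 Y133.98 F1124
G1 X268.95 Y110.27 F1124
G1 X260.01 Y84.28 F1124
G1 X251.75 Y56.01 F1124
G1 X244.17 Y25.46 F1124
M5
G0 X29.74 Y117.21
M3 S725
G1 X281.53 Y72.14 F1124
G1 X136.55 Y93.80 F1124
G1 X79.95 Y162.83 F1124
G1 X79.15 Y51.99 F1124
M5
G0 X82.17 Y202.87
M3 S725
G1 X64.93 Y215.98 F1124
G1 X67.66 Y237.47 F1124
G1 X87.63 Y245.85 F1124
G1 X104.87 Y232.74 F1124
G1 X102.14 Y211.25 F1124
G1 X82.17 Y202.87 F1124
M5
G0 X184.43 Y247.30
M3 S725
G1 X49.63 Y110.60 F1124
G1 X124.13 Y74.71 F1124
M5
G0 X0.00 Y0.00

viewBox `0 0 332.60 257.48` with mm width/height → 1 unit = 1 mm. Flip: y_m = 257.48 − y_svg.

**Shape 1** — `<path>` cubic bezier, stroke `#008000` → cut (S725, F1124). Control points (SVG): P0=(102.95,126.58), P1=(113.16,130.16), P2=(295.97,141.38), P3=(297.61,136.75); sampled at t=k/6. Machine vertices: (102.95,130.90) → (120.80,128.58) → (157.59,125.64) → (203.49,122.74) → (248.68,120.51) → (283.33,119.63) → (297.61,120.73). Open path.

**Shape 2** — `<path>` quadratic bezier, stroke `#008000` → cut (S725, F1124). Control points (SVG): P0=(299.83,82.93), P1=(265.90,136.95), P2=(244.17,232.02); sampled at t=k/6. Machine vertices: (299.83,174.55) → (288.86,155.40) → (278.57,133.98) → (268.95,110.27) → (260.01,84.28) → (251.75,56.01) → (244.17,25.46). Open path.

**Shape 3** — `<path>` open polyline, stroke `#008000` → cut (S725, F1124). Machine vertices: (29.74,117.21) → (281.53,72.14) → (136.55,93.80) → (79.95,162.83) → (79.15,51.99). Open path.

**Shape 4** — `<polygon>` regular polygon, stroke `#008000` → cut (S725, F1124). Machine vertices: (82.17,202.87) → (64.93,215.98) → (67.66,237.47) → (87.63,245.85) → (104.87,232.74) → (102.14,211.25) → (82.17,202.87). Closed: final G1 returns to the first vertex.

**Shape 5** — `<path>` open polyline, stroke `#008000` → cut (S725, F1124). Machine vertices: (184.43,247.30) → (49.63,110.60) → (124.13,74.71). Open path.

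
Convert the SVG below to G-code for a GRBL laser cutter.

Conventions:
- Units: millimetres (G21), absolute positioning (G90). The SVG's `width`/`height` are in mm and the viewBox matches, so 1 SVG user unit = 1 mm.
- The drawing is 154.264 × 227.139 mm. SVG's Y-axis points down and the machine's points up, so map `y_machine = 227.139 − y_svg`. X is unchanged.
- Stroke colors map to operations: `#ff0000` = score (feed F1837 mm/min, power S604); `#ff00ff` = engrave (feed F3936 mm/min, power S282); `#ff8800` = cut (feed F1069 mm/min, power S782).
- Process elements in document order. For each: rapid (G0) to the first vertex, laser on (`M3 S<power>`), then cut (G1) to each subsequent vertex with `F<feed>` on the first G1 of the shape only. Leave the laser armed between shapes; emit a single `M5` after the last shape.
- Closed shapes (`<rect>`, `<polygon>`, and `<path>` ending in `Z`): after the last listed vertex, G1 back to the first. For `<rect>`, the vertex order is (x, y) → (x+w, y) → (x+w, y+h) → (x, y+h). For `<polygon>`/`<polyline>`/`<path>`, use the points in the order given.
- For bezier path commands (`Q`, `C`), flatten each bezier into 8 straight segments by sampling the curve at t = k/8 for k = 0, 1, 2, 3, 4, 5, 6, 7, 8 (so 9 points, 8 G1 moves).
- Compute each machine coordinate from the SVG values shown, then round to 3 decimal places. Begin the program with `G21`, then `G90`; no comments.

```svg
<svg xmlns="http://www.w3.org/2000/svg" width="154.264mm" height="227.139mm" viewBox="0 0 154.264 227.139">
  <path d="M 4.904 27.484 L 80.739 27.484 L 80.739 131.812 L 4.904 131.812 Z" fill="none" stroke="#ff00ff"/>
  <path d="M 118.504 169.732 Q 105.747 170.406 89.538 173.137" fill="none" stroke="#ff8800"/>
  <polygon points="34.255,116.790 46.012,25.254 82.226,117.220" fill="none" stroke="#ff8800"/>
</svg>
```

G21
G90
G0 X4.904 Y199.655
M3 S282
G1 X80.739 Y199.655 F3936
G1 X80.739 Y95.327
G1 X4.904 Y95.327
G1 X4.904 Y199.655
G0 X118.504 Y57.407
M3 S782
G1 X115.261 Y57.206 F1069
G1 X111.910 Y56.941
G1 X108.451 Y56.612
G1 X104.884 Y56.219
G1 X101.209 Y55.761
G1 X97.427 Y55.239
G1 X93.536 Y54.653
G1 X89.538 Y54.002
G0 X34.255 Y110.349
M3 S782
G1 X46.012 Y201.885 F1069
G1 X82.226 Y109.919
G1 X34.255 Y110.349
M5

1 u = 1 mm; y_m = 227.139 − y.

[1] `<path>` rectangle, #ff00ff→engrave S282 F3936: (4.904,199.655) → (80.739,199.655) → (80.739,95.327) → (4.904,95.327) → (4.904,199.655) (closed)

[2] `<path>` quadratic bezier, #ff8800→cut S782 F1069: (118.504,57.407) → (115.261,57.206) → (111.910,56.941) → (108.451,56.612) → (104.884,56.219) → (101.209,55.761) → (97.427,55.239) → (93.536,54.653) → (89.538,54.002)

[3] `<polygon>` closed polygon, #ff8800→cut S782 F1069: (34.255,110.349) → (46.012,201.885) → (82.226,109.919) → (34.255,110.349) (closed)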